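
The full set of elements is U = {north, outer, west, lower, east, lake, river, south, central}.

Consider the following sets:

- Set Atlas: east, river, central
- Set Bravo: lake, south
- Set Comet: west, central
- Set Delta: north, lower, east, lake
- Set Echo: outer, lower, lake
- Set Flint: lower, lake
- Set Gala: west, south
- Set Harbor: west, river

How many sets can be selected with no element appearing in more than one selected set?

Atlas, Flint, Gala are pairwise disjoint (Atlas={east,river,central}; Flint={lower,lake}; Gala={west,south}).
Every remaining set overlaps one of these, and no 4 of the listed sets are pairwise disjoint, so 3 is the maximum.

3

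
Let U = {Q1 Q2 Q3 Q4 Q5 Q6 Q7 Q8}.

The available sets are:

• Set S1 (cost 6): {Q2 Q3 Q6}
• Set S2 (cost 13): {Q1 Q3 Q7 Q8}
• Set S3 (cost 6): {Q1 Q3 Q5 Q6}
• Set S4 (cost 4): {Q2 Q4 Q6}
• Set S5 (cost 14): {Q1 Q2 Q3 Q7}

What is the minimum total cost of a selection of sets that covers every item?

S2, S3, S4 together cover every item (S2 ∪ S3 ∪ S4 = {Q1, Q2, Q3, Q4, Q5, Q6, Q7, Q8}); total cost 13 + 6 + 4 = 23.
No covering selection has total cost below 23.

23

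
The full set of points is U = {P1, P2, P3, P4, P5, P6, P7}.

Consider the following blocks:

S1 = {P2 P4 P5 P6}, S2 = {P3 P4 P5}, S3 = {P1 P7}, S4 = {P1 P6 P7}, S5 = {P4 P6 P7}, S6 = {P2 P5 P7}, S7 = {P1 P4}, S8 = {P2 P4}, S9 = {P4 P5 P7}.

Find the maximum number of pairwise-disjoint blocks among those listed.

S3, S8 are pairwise disjoint (S3={P1,P7}; S8={P2,P4}).
Every remaining block overlaps one of these, and no 3 of the listed blocks are pairwise disjoint, so 2 is the maximum.

2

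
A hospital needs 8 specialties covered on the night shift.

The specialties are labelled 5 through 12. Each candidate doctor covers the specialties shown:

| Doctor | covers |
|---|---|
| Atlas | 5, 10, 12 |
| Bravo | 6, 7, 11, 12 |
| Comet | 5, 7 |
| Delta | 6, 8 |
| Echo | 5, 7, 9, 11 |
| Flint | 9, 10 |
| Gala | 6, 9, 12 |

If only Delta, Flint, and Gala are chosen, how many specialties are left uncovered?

Union of Delta, Flint, Gala = {6, 8, 9, 10, 12}.
Not covered: 5, 7, 11 — 3 specialties.

3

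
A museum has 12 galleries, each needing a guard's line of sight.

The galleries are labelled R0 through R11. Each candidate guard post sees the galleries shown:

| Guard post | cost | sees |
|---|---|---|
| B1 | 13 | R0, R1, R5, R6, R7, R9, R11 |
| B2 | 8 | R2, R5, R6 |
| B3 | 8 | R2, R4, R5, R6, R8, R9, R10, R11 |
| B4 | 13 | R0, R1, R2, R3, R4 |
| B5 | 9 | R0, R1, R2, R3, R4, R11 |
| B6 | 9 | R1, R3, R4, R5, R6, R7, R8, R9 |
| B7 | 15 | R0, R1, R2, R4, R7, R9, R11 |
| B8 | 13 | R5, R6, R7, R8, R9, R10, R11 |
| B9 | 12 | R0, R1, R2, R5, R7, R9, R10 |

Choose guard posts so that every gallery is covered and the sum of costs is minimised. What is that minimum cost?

B5, B8 together cover every gallery (B5 ∪ B8 = {R0, R1, R2, R3, R4, R5, R6, R7, R8, R9, R10, R11}); total cost 9 + 13 = 22.
The greedy pick B3, B5, B6 costs 26; no covering selection beats 22.

22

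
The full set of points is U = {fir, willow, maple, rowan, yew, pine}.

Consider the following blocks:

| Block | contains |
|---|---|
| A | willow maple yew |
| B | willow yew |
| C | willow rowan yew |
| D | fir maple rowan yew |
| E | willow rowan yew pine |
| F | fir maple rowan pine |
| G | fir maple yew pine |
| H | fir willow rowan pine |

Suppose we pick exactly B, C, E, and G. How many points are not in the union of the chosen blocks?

Union of B, C, E, G = {fir, willow, maple, rowan, yew, pine} — that's every point, so 0 are uncovered.

0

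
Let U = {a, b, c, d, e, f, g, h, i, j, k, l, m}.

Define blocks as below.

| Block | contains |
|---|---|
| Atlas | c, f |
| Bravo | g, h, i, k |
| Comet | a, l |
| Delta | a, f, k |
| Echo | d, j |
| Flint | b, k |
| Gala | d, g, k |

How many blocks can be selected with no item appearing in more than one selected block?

4

Atlas, Comet, Echo, Flint are pairwise disjoint (Atlas={c,f}; Comet={a,l}; Echo={d,j}; Flint={b,k}).
Every remaining block overlaps one of these, and no 5 of the listed blocks are pairwise disjoint, so 4 is the maximum.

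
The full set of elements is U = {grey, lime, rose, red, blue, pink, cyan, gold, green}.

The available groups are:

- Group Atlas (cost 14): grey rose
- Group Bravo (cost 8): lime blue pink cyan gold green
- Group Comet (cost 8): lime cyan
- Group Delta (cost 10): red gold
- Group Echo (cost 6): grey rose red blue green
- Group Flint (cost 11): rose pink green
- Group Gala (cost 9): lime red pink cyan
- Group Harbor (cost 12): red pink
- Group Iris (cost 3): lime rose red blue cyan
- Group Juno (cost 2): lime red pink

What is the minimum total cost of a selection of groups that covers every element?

Bravo, Echo together cover every element (Bravo ∪ Echo = {grey, lime, rose, red, blue, pink, cyan, gold, green}); total cost 8 + 6 = 14.
The greedy pick Iris, Juno, Echo, Bravo costs 19; no covering selection beats 14.

14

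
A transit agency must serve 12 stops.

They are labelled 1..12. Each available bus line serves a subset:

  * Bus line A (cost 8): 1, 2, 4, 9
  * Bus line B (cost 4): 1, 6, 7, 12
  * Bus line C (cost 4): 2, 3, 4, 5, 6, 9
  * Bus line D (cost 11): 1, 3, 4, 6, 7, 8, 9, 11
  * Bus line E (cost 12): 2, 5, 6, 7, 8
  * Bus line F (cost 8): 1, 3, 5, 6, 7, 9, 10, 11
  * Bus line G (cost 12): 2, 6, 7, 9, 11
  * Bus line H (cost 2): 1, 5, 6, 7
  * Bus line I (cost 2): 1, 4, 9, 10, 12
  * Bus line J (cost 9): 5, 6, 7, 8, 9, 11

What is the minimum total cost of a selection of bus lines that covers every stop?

15

C, I, J together cover every stop (C ∪ I ∪ J = {1, 2, 3, 4, 5, 6, 7, 8, 9, 10, 11, 12}); total cost 4 + 2 + 9 = 15.
The greedy pick I, H, C, J costs 17; no covering selection beats 15.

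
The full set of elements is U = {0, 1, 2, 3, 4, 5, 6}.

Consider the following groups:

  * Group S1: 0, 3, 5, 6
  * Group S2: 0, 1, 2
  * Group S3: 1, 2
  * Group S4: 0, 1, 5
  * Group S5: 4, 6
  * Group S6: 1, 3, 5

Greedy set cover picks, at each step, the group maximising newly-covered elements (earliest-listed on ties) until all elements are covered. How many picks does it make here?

3

Greedy: pick S1 (covers 4 new) → pick S2 (covers 2 new) → pick S5 (covers 1 new). Total picks: 3.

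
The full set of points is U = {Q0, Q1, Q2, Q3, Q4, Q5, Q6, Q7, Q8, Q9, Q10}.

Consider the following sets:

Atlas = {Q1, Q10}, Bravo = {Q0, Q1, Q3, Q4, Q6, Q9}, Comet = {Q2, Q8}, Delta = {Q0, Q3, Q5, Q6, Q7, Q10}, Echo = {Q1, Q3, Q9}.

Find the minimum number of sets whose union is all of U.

Take {Bravo, Comet, Delta}. Their union is {Q0, Q1, Q2, Q3, Q4, Q5, Q6, Q7, Q8, Q9, Q10}, which is all 11 points.
Only Comet contains Q2, so Comet is forced; the remaining 9 points need at least 2 more sets (each remaining set adds at most 6) — so at least 3 sets are needed, and 3 is optimal.

3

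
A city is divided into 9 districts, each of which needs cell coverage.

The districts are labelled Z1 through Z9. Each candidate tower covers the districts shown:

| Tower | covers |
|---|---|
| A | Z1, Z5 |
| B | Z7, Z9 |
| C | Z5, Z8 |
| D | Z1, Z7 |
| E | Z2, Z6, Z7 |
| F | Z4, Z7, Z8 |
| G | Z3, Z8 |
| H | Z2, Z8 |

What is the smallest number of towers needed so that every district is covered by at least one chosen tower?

5

Take {A, B, E, F, G}. Their union is {Z1, Z2, Z3, Z4, Z5, Z6, Z7, Z8, Z9}, which is all 9 districts.
Only B contains Z9, so B is forced; the remaining 7 districts need at least 4 more towers (each remaining tower adds at most 2) — so at least 5 towers are needed, and 5 is optimal.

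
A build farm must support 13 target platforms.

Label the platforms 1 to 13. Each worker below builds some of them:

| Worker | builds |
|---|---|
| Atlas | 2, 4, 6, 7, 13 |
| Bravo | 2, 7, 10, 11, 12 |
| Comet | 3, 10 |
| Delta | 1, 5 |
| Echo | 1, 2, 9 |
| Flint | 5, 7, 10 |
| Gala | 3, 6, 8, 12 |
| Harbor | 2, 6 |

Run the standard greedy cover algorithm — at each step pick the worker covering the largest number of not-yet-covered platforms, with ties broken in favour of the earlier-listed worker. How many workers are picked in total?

Greedy: pick Atlas (covers 5 new) → pick Bravo (covers 3 new) → pick Delta (covers 2 new) → pick Gala (covers 2 new) → pick Echo (covers 1 new). Total picks: 5.

5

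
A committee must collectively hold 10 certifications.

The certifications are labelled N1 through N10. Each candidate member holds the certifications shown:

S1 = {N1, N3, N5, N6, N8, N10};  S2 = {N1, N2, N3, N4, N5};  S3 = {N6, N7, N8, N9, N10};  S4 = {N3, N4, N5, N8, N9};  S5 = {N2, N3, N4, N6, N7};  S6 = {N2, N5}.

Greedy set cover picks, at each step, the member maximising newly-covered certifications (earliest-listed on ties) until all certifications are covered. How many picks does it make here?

3

Greedy: pick S1 (covers 6 new) → pick S5 (covers 3 new) → pick S3 (covers 1 new). Total picks: 3.
(The true minimum cover uses only 2 members, so greedy is not optimal here.)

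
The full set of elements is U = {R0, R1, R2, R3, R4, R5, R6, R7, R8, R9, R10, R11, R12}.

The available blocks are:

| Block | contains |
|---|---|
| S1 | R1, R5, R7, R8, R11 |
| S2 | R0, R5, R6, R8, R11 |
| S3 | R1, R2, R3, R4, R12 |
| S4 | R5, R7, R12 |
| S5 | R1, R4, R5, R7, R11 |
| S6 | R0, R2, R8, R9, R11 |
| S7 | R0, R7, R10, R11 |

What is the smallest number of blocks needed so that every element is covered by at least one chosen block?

4

S2 and S3 and S6 and S7 together: S2 ∪ S3 ∪ S6 ∪ S7 = {R0, R1, R2, R3, R4, R5, R6, R7, R8, R9, R10, R11, R12} — every element is covered.
No 3 of the 7 blocks cover everything (all 35 combinations miss at least one element), so 4 is optimal.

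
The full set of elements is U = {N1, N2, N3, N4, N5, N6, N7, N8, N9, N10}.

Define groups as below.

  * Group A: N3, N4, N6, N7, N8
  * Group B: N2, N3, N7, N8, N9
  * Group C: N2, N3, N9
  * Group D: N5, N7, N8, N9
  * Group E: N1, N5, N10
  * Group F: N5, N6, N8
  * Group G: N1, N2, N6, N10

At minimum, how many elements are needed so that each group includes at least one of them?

3

The 3 elements {N2, N5, N6} hit every group.
No choice of 2 elements meets every group, so 3 is the minimum.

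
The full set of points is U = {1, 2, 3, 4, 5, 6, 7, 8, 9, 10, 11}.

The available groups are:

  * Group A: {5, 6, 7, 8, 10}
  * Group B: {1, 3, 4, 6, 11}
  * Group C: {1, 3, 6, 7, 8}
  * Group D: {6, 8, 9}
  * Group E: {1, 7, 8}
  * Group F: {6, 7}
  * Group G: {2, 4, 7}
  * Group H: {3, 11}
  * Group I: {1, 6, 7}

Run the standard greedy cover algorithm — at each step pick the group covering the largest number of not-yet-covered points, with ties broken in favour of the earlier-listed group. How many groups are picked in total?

Greedy: pick A (covers 5 new) → pick B (covers 4 new) → pick D (covers 1 new) → pick G (covers 1 new). Total picks: 4.

4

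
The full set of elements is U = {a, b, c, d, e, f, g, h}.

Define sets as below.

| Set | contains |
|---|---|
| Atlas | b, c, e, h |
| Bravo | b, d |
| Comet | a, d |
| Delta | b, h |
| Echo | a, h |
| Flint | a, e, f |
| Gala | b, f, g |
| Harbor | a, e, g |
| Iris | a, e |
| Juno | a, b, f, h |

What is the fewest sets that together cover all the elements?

3

Atlas and Comet and Gala together: Atlas ∪ Comet ∪ Gala = {a, b, c, d, e, f, g, h} — every element is covered.
Only Atlas contains c, so Atlas is forced; the remaining 4 elements need at least 2 more sets (each remaining set adds at most 2) — so at least 3 sets are needed, and 3 is optimal.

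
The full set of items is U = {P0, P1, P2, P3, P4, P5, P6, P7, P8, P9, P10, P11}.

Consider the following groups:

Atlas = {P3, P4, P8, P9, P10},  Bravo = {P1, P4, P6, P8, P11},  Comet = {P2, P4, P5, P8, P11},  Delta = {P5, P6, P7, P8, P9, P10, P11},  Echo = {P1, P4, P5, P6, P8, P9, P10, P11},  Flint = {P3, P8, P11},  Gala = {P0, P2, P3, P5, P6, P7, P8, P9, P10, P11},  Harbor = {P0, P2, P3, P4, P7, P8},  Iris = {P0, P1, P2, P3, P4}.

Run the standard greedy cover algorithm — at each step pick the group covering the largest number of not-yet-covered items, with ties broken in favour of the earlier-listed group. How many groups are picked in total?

Greedy: pick Gala (covers 10 new) → pick Bravo (covers 2 new). Total picks: 2.

2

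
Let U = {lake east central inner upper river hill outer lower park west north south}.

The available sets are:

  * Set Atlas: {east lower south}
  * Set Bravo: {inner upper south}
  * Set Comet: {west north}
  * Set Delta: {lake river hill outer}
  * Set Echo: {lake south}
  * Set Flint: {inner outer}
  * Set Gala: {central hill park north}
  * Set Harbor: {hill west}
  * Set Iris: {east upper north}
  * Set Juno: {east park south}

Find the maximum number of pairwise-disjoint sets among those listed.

Echo, Flint, Harbor, Iris are pairwise disjoint (Echo={lake,south}; Flint={inner,outer}; Harbor={hill,west}; Iris={east,upper,north}).
Every remaining set overlaps one of these, and no 5 of the listed sets are pairwise disjoint, so 4 is the maximum.

4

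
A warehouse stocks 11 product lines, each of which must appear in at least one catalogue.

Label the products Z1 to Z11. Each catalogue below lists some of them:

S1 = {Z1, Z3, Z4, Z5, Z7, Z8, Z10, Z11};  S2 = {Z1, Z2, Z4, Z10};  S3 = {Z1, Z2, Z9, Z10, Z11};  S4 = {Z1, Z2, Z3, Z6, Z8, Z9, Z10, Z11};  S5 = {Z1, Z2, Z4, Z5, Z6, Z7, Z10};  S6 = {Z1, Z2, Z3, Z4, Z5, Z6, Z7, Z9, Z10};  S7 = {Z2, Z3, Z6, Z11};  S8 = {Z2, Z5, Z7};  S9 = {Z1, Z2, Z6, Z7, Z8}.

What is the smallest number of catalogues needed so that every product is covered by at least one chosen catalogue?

2

Take {S1, S6}. Their union is {Z1, Z2, Z3, Z4, Z5, Z6, Z7, Z8, Z9, Z10, Z11}, which is all 11 products.
No single catalogue has all 11 products (the largest, S6, has 9), so 2 is optimal.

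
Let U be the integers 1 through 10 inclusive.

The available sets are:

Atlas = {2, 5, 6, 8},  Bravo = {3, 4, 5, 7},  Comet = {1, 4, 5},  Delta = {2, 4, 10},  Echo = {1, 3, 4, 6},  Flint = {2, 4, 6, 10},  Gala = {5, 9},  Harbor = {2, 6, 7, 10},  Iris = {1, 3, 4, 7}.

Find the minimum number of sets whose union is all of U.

Atlas, Gala, Harbor, and Iris cover everything between them: the union {1, 2, 3, 4, 5, 6, 7, 8, 9, 10} is all of U.
No 3 of the 9 sets cover everything (all 84 combinations miss at least one point), so 4 is optimal.

4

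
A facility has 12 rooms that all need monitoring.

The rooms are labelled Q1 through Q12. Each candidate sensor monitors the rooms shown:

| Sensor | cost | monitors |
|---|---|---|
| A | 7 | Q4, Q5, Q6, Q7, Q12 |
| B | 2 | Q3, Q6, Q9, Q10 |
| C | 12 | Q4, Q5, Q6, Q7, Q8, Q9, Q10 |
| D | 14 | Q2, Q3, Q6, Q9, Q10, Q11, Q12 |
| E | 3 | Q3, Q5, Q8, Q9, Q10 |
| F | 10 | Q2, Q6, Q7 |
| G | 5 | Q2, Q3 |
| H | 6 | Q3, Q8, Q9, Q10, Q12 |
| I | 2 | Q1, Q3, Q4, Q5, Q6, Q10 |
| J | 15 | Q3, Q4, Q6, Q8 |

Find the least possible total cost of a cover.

26

A, D, E, I together cover every room (A ∪ D ∪ E ∪ I = {Q1, Q2, Q3, Q4, Q5, Q6, Q7, Q8, Q9, Q10, Q11, Q12}); total cost 7 + 14 + 3 + 2 = 26.
The greedy pick I, E, A, G, D costs 31; no covering selection beats 26.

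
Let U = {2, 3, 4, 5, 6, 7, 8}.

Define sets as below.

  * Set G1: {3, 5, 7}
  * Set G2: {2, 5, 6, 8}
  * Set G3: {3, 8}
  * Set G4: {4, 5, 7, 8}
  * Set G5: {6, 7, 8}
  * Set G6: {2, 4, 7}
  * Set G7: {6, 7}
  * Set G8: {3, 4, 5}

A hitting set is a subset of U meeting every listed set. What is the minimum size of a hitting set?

3

The 3 items {3, 6, 7} hit every set.
No choice of 2 items meets every set, so 3 is the minimum.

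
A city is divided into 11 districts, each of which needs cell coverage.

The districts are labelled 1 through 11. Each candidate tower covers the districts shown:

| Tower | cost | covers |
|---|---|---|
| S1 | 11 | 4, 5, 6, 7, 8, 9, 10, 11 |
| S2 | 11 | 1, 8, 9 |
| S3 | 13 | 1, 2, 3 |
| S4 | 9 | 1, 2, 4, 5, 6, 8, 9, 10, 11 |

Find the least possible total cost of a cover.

S1, S3 together cover every district (S1 ∪ S3 = {1, 2, 3, 4, 5, 6, 7, 8, 9, 10, 11}); total cost 11 + 13 = 24.
The greedy pick S4, S1, S3 costs 33; no covering selection beats 24.

24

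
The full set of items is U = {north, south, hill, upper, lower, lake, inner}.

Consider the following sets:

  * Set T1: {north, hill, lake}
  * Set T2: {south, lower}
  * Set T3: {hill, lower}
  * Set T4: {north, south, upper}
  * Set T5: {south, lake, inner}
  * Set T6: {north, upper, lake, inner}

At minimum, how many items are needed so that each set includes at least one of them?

3

H = {south, hill, lake} meets every set (each contains at least one member of H), and |H| = 3.
No choice of 2 items meets every set, so 3 is the minimum.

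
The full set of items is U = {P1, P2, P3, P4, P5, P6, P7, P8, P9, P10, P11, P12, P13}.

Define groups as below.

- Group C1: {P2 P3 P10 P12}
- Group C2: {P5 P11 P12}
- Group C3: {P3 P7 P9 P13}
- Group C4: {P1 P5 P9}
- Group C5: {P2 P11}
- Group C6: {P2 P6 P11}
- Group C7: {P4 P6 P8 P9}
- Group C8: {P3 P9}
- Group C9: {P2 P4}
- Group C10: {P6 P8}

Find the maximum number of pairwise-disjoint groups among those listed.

4

C2, C8, C9, C10 are pairwise disjoint (C2={P5,P11,P12}; C8={P3,P9}; C9={P2,P4}; C10={P6,P8}).
Every remaining group overlaps one of these, and no 5 of the listed groups are pairwise disjoint, so 4 is the maximum.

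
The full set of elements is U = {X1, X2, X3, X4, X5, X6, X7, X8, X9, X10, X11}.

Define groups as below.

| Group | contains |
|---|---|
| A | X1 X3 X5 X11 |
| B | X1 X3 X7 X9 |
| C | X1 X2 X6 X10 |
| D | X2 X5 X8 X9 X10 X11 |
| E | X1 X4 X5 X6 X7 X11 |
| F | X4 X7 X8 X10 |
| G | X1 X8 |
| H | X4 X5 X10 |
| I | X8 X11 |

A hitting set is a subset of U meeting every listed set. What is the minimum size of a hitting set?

T = {X1, X8, X10} meets every group (each contains at least one member of T), and |T| = 3.
The groups B, H, I are pairwise disjoint, so any hitting set needs a separate element for each — at least 3. Hence 3 is optimal.

3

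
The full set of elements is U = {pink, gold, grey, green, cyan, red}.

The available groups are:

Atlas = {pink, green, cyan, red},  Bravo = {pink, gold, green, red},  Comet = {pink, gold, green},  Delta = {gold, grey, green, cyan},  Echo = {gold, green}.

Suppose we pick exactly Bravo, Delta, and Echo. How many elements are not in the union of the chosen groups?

0

Union of Bravo, Delta, Echo = {pink, gold, grey, green, cyan, red} — that's every element, so 0 are uncovered.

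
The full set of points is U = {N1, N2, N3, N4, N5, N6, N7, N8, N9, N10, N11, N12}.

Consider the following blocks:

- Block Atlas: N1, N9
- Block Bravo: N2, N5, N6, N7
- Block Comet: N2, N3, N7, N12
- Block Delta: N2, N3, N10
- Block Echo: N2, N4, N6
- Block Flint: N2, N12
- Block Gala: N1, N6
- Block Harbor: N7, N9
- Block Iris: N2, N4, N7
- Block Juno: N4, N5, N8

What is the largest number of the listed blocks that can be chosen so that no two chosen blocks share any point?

4

Delta, Gala, Harbor, Juno are pairwise disjoint (Delta={N2,N3,N10}; Gala={N1,N6}; Harbor={N7,N9}; Juno={N4,N5,N8}).
Every remaining block overlaps one of these, and no 5 of the listed blocks are pairwise disjoint, so 4 is the maximum.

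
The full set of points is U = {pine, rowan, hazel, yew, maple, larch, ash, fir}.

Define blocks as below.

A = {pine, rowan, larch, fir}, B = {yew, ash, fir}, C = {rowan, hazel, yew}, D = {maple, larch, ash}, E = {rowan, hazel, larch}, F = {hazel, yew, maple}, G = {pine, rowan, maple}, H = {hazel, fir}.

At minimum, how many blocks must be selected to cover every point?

A and B and F together: A ∪ B ∪ F = {pine, rowan, hazel, yew, maple, larch, ash, fir} — every point is covered.
No 2 of the 8 blocks cover everything (all 28 combinations miss at least one point), so 3 is optimal.

3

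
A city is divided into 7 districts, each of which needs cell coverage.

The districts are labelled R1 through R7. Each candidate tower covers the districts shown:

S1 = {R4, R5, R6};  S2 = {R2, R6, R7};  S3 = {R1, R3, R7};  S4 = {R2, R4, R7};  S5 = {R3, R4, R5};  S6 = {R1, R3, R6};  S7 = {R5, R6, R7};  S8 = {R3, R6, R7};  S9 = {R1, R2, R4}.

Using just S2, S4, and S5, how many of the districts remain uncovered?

1

Union of S2, S4, S5 = {R2, R3, R4, R5, R6, R7}.
Not covered: R1 — 1 district.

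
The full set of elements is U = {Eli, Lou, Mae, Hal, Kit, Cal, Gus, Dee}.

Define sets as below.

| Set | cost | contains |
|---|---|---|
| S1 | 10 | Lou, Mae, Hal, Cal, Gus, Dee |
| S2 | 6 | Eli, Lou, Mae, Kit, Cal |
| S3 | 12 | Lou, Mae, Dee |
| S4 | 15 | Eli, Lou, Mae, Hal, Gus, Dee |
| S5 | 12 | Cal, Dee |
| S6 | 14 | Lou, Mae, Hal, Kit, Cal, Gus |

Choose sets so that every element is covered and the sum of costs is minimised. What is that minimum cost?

S1, S2 together cover every element (S1 ∪ S2 = {Eli, Lou, Mae, Hal, Kit, Cal, Gus, Dee}); total cost 10 + 6 = 16.
No covering selection has total cost below 16.

16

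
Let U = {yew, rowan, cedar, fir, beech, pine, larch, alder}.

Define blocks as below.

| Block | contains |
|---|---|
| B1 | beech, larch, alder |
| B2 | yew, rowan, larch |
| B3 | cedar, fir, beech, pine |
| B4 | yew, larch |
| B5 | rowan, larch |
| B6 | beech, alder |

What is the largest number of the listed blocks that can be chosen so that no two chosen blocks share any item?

2

B4, B6 are pairwise disjoint (B4={yew,larch}; B6={beech,alder}).
Every remaining block overlaps one of these, and no 3 of the listed blocks are pairwise disjoint, so 2 is the maximum.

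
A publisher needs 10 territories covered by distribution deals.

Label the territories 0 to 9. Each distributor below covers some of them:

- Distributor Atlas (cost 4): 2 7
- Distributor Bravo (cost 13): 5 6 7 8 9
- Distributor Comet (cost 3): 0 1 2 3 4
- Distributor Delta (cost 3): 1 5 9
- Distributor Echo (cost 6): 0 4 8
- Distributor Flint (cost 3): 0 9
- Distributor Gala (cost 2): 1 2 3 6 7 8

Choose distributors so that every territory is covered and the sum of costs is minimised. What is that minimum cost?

8

Comet, Delta, Gala together cover every territory (Comet ∪ Delta ∪ Gala = {0, 1, 2, 3, 4, 5, 6, 7, 8, 9}); total cost 3 + 3 + 2 = 8.
No covering selection has total cost below 8.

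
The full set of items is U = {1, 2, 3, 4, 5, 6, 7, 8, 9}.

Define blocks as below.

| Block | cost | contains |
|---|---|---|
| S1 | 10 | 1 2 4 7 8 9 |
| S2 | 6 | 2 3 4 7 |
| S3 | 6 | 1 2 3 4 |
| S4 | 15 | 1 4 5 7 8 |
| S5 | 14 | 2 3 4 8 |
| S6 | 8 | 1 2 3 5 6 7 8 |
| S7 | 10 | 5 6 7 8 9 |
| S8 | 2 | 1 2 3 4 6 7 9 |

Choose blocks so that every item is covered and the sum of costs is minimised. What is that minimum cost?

10

S6, S8 together cover every item (S6 ∪ S8 = {1, 2, 3, 4, 5, 6, 7, 8, 9}); total cost 8 + 2 = 10.
No covering selection has total cost below 10.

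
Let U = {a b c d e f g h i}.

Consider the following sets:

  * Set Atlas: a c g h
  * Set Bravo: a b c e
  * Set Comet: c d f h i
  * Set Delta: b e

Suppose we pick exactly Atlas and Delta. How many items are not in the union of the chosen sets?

3

Union of Atlas, Delta = {a, b, c, e, g, h}.
Not covered: d, f, i — 3 items.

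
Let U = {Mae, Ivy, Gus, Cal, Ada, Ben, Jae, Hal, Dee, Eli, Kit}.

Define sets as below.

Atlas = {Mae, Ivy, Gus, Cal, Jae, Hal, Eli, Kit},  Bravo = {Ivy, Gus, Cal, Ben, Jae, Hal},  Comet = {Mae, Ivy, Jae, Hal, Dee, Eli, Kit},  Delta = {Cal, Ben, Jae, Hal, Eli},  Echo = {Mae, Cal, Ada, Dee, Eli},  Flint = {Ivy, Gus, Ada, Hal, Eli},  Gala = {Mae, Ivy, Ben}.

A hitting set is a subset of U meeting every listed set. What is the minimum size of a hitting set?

2

The 2 elements {Mae, Hal} hit every set.
No single element lies in every set, so at least 2 are needed and 2 is optimal.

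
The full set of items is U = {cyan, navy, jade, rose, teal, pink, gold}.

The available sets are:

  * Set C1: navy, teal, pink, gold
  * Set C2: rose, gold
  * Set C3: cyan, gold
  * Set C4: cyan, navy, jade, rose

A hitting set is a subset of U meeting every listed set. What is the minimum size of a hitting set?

The 2 items {navy, gold} hit every set.
No single item lies in every set, so at least 2 are needed and 2 is optimal.

2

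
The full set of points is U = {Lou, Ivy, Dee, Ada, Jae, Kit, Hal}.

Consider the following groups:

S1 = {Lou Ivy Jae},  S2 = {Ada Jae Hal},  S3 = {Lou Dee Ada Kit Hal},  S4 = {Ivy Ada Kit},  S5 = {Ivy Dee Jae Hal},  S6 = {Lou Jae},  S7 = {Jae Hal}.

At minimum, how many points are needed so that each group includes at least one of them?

H = {Jae, Kit} meets every group (each contains at least one member of H), and |H| = 2.
The groups S4, S7 are pairwise disjoint, so any hitting set needs a separate point for each — at least 2. Hence 2 is optimal.

2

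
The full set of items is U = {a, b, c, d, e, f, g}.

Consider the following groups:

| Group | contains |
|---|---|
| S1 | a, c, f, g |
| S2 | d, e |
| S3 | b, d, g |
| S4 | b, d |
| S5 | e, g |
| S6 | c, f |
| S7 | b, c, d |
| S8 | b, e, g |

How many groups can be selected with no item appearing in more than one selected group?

S4, S5, S6 are pairwise disjoint (S4={b,d}; S5={e,g}; S6={c,f}).
Every remaining group overlaps one of these, and no 4 of the listed groups are pairwise disjoint, so 3 is the maximum.

3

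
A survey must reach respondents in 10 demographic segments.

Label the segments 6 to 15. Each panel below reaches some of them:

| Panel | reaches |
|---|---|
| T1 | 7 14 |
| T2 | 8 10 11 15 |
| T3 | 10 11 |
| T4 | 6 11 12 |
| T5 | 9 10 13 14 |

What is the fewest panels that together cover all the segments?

Take {T1, T2, T4, T5}. Their union is {6, 7, 8, 9, 10, 11, 12, 13, 14, 15}, which is all 10 segments.
No 3 of the 5 panels cover everything (all 10 combinations miss at least one segment), so 4 is optimal.

4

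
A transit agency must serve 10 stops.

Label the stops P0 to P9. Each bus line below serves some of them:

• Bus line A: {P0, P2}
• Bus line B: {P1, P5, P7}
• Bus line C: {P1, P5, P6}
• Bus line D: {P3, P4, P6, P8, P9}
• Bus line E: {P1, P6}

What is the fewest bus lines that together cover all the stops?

3

Take {A, B, D}. Their union is {P0, P1, P2, P3, P4, P5, P6, P7, P8, P9}, which is all 10 stops.
Only A contains P0, so A is forced; the remaining 8 stops need at least 2 more bus lines (each remaining bus line adds at most 5) — so at least 3 bus lines are needed, and 3 is optimal.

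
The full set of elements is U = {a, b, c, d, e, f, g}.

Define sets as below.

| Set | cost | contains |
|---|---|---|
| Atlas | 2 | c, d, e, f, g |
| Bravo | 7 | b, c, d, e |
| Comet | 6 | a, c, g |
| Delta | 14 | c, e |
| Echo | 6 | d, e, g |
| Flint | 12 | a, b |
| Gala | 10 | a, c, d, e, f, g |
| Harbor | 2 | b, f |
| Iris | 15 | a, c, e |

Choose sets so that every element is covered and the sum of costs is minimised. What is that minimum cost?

10

Atlas, Comet, Harbor together cover every element (Atlas ∪ Comet ∪ Harbor = {a, b, c, d, e, f, g}); total cost 2 + 6 + 2 = 10.
No covering selection has total cost below 10.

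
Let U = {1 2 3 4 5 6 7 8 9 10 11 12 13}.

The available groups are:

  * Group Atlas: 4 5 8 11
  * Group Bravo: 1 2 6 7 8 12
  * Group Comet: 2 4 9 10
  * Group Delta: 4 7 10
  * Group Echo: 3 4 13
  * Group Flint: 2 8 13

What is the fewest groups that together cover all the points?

Atlas and Bravo and Comet and Echo together: Atlas ∪ Bravo ∪ Comet ∪ Echo = {1, 2, 3, 4, 5, 6, 7, 8, 9, 10, 11, 12, 13} — every point is covered.
Only Bravo contains 1, so Bravo is forced; the remaining 7 points need at least 3 more groups (each remaining group adds at most 3) — so at least 4 groups are needed, and 4 is optimal.

4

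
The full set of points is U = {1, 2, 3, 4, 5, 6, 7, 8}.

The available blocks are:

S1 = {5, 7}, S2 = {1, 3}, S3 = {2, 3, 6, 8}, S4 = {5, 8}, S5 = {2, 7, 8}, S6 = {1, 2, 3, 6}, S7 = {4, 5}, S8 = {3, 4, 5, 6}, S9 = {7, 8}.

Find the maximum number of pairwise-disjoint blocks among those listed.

S6, S7, S9 are pairwise disjoint (S6={1,2,3,6}; S7={4,5}; S9={7,8}).
Every remaining block overlaps one of these, and no 4 of the listed blocks are pairwise disjoint, so 3 is the maximum.

3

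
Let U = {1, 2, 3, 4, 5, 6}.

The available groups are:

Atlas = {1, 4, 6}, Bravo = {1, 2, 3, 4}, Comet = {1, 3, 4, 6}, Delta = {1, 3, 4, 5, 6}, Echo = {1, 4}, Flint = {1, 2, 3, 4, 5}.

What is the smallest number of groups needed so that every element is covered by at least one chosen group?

Atlas and Flint cover everything between them: the union {1, 2, 3, 4, 5, 6} is all of U.
No single group has all 6 elements (the largest, Delta, has 5), so 2 is optimal.

2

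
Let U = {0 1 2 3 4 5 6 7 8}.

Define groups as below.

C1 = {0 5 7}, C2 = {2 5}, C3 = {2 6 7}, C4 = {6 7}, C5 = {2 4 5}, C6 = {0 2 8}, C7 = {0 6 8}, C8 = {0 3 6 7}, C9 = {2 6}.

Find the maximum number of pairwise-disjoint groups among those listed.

C5, C8 are pairwise disjoint (C5={2,4,5}; C8={0,3,6,7}).
Every remaining group overlaps one of these, and no 3 of the listed groups are pairwise disjoint, so 2 is the maximum.

2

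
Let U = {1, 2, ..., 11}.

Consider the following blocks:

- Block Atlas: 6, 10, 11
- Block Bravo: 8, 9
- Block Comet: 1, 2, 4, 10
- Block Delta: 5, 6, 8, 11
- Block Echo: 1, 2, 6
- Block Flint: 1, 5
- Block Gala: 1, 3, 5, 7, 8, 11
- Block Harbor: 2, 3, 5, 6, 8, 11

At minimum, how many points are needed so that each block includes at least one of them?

3

Take H = {1, 6, 9}. Each listed block contains at least one of these, so H is a hitting set of size 3.
The blocks Atlas, Bravo, Flint are pairwise disjoint, so any hitting set needs a separate point for each — at least 3. Hence 3 is optimal.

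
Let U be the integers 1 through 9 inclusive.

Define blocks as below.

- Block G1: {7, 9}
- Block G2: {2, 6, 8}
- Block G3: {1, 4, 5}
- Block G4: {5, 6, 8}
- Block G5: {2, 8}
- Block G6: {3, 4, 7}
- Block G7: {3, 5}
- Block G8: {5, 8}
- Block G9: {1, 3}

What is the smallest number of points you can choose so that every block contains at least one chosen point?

H = {2, 3, 5, 7} meets every block (each contains at least one member of H), and |H| = 4.
No choice of 3 points meets every block, so 4 is the minimum.

4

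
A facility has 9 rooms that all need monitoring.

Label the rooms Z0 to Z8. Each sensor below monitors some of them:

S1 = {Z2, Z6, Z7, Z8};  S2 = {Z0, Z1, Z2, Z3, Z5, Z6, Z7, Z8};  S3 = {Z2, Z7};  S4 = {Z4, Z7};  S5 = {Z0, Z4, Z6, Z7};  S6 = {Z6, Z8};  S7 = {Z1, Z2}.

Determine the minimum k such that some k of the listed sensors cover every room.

Take {S2, S5}. Their union is {Z0, Z1, Z2, Z3, Z4, Z5, Z6, Z7, Z8}, which is all 9 rooms.
No single sensor has all 9 rooms (the largest, S2, has 8), so 2 is optimal.

2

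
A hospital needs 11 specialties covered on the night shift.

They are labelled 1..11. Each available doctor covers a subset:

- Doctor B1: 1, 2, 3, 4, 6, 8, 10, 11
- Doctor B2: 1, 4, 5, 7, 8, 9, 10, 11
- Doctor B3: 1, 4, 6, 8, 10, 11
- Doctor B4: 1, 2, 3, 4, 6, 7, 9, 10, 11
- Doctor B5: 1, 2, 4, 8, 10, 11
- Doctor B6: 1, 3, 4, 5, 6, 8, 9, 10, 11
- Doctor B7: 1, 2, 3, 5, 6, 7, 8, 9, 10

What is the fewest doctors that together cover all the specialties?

2

B2 and B4 together: B2 ∪ B4 = {1, 2, 3, 4, 5, 6, 7, 8, 9, 10, 11} — every specialty is covered.
No single doctor has all 11 specialties (the largest, B4, has 9), so 2 is optimal.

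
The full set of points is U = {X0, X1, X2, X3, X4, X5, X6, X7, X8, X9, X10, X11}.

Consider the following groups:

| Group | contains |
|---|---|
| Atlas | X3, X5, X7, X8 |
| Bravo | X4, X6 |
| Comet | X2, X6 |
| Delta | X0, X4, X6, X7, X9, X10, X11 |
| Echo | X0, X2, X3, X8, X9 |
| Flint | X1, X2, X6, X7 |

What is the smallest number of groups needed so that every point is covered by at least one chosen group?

Take {Atlas, Delta, Flint}. Their union is {X0, X1, X2, X3, X4, X5, X6, X7, X8, X9, X10, X11}, which is all 12 points.
Only Flint contains X1, so Flint is forced; the remaining 8 points need at least 2 more groups (each remaining group adds at most 5) — so at least 3 groups are needed, and 3 is optimal.

3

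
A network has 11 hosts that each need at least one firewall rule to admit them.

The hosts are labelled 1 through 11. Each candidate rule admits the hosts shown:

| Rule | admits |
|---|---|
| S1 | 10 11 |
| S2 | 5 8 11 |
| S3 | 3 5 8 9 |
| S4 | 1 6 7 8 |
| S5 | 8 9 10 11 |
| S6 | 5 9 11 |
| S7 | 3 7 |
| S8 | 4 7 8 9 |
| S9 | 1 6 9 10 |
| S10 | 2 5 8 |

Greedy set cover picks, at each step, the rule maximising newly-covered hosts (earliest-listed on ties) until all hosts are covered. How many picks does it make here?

5

Greedy: pick S3 (covers 4 new) → pick S4 (covers 3 new) → pick S1 (covers 2 new) → pick S8 (covers 1 new) → pick S10 (covers 1 new). Total picks: 5.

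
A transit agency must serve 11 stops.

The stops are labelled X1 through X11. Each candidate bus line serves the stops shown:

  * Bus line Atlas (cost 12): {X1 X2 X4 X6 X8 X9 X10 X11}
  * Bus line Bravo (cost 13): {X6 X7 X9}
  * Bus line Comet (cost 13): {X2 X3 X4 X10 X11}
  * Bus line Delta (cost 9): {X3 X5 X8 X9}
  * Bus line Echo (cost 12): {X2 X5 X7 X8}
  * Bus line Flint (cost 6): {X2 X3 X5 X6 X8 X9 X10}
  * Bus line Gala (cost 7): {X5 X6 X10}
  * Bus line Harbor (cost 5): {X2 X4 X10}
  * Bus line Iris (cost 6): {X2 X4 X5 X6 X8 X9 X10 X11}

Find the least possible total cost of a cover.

Atlas, Echo, Flint together cover every stop (Atlas ∪ Echo ∪ Flint = {X1, X2, X3, X4, X5, X6, X7, X8, X9, X10, X11}); total cost 12 + 12 + 6 = 30.
The greedy pick Iris, Flint, Atlas, Echo costs 36; no covering selection beats 30.

30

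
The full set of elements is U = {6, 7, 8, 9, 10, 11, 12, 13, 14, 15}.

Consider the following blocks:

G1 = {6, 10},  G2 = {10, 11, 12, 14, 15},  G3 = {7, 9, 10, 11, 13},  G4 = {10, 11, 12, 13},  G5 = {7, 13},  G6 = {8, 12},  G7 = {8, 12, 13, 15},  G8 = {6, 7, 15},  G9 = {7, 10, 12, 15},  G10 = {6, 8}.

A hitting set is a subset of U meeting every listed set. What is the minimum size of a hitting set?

3

The 3 elements {7, 8, 10} hit every block.
The blocks G1, G5, G6 are pairwise disjoint, so any hitting set needs a separate element for each — at least 3. Hence 3 is optimal.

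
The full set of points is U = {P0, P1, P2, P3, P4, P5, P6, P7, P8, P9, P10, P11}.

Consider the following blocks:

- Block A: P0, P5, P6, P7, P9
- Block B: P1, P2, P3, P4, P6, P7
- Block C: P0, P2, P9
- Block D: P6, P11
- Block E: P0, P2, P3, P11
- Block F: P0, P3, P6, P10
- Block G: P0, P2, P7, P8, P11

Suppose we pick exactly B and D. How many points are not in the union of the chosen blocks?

Union of B, D = {P1, P2, P3, P4, P6, P7, P11}.
Not covered: P0, P5, P8, P9, P10 — 5 points.

5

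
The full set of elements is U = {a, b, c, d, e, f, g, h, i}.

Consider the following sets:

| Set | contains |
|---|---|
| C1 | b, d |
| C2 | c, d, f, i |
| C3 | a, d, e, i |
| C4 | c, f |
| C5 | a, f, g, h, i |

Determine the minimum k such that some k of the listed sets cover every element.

4

Take {C1, C3, C4, C5}. Their union is {a, b, c, d, e, f, g, h, i}, which is all 9 elements.
No 3 of the 5 sets cover everything (all 10 combinations miss at least one element), so 4 is optimal.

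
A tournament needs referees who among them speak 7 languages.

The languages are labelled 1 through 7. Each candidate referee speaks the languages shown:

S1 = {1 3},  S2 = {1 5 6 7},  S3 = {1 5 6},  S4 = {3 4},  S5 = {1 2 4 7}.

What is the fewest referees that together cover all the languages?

3

S1 and S3 and S5 together: S1 ∪ S3 ∪ S5 = {1, 2, 3, 4, 5, 6, 7} — every language is covered.
Only S5 contains 2, so S5 is forced; the remaining 3 languages need at least 2 more referees (each remaining referee adds at most 2) — so at least 3 referees are needed, and 3 is optimal.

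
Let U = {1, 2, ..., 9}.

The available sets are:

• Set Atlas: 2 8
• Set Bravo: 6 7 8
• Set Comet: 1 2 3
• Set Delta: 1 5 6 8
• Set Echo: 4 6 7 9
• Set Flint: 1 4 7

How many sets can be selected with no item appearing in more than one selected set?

2

Atlas, Echo are pairwise disjoint (Atlas={2,8}; Echo={4,6,7,9}).
Every remaining set overlaps one of these, and no 3 of the listed sets are pairwise disjoint, so 2 is the maximum.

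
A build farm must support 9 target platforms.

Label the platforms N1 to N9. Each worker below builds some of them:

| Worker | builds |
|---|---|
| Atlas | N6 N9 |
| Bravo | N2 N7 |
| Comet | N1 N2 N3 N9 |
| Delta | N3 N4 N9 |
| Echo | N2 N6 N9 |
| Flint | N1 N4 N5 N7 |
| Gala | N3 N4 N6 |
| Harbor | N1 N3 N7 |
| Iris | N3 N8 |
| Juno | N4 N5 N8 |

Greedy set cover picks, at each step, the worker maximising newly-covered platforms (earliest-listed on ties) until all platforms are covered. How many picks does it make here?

4

Greedy: pick Comet (covers 4 new) → pick Flint (covers 3 new) → pick Atlas (covers 1 new) → pick Iris (covers 1 new). Total picks: 4.
(The true minimum cover uses only 3 workers, so greedy is not optimal here.)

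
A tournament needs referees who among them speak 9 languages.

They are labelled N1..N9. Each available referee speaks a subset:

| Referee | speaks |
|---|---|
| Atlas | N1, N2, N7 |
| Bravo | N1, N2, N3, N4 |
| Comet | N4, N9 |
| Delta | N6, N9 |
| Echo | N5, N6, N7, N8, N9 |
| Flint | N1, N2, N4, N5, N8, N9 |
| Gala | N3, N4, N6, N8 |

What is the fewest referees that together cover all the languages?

2

Bravo and Echo together: Bravo ∪ Echo = {N1, N2, N3, N4, N5, N6, N7, N8, N9} — every language is covered.
No single referee has all 9 languages (the largest, Flint, has 6), so 2 is optimal.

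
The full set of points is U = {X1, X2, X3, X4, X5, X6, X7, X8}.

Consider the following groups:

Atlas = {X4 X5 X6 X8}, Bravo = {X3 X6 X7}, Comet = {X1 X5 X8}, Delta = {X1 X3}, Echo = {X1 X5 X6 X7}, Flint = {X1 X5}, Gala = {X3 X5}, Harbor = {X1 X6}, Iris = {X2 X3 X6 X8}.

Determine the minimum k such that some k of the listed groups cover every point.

3

Take {Atlas, Echo, Iris}. Their union is {X1, X2, X3, X4, X5, X6, X7, X8}, which is all 8 points.
Only Iris contains X2, so Iris is forced; the remaining 4 points need at least 2 more groups (each remaining group adds at most 3) — so at least 3 groups are needed, and 3 is optimal.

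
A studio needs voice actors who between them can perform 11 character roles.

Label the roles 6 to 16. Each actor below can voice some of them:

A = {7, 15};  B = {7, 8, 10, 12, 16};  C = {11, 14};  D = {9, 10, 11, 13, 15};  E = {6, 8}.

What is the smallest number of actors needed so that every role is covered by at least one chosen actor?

4

B and C and D and E together: B ∪ C ∪ D ∪ E = {6, 7, 8, 9, 10, 11, 12, 13, 14, 15, 16} — every role is covered.
No 3 of the 5 actors cover everything (all 10 combinations miss at least one role), so 4 is optimal.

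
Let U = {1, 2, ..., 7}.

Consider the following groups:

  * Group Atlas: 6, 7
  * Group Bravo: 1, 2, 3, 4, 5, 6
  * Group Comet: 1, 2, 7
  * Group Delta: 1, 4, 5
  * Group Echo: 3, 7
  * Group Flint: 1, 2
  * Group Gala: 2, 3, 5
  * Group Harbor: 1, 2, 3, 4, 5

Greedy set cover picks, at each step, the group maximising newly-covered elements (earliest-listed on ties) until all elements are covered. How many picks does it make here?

2

Greedy: pick Bravo (covers 6 new) → pick Atlas (covers 1 new). Total picks: 2.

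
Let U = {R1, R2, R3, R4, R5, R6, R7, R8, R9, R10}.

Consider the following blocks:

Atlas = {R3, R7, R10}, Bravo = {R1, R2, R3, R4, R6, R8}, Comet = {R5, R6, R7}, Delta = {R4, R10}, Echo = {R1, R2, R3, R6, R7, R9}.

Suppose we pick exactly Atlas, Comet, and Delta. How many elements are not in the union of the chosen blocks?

Union of Atlas, Comet, Delta = {R3, R4, R5, R6, R7, R10}.
Not covered: R1, R2, R8, R9 — 4 elements.

4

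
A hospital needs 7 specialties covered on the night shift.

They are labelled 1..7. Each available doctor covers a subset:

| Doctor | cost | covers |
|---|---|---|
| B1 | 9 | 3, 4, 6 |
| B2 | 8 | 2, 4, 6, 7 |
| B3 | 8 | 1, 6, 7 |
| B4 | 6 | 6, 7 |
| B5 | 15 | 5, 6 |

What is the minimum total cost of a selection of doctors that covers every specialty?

40

B1, B2, B3, B5 together cover every specialty (B1 ∪ B2 ∪ B3 ∪ B5 = {1, 2, 3, 4, 5, 6, 7}); total cost 9 + 8 + 8 + 15 = 40.
No covering selection has total cost below 40.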